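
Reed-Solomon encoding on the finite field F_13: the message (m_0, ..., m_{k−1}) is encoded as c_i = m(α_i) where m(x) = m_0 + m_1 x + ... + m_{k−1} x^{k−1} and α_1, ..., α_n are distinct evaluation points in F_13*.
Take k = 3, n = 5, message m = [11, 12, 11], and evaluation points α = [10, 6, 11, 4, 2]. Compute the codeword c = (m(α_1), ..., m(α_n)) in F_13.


c = [9, 11, 5, 1, 1]

Message polynomial: m(x) = 11 + 12·x + 11·x^2 (mod 13).
For each evaluation point α_i, compute m(α_i) mod 13:
  α_1 = 10: Horner steps 11 → 5 → 9, so m(10) = 9.
  α_2 = 6: Horner steps 11 → 0 → 11, so m(6) = 11.
  α_3 = 11: Horner steps 11 → 3 → 5, so m(11) = 5.
  α_4 = 4: Horner steps 11 → 4 → 1, so m(4) = 1.
  α_5 = 2: Horner steps 11 → 8 → 1, so m(2) = 1.
Codeword c = [9, 11, 5, 1, 1] ∈ F_13^5.


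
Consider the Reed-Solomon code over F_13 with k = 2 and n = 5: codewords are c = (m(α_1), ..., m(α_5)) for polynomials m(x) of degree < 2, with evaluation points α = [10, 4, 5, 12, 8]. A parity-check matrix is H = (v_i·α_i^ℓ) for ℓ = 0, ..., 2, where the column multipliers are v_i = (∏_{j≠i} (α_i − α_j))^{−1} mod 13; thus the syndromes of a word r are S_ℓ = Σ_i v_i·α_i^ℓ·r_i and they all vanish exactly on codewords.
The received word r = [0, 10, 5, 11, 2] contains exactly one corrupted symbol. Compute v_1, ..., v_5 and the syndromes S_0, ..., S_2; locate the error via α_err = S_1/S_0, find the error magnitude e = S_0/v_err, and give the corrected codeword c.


S = (3, 12, 9), error at position 2, error magnitude e = 4, c = [0, 6, 5, 11, 2].

Step 1: column multipliers v_i = (∏_{j≠i}(α_i − α_j))^{−1} mod 13.
  i = 1 (α = 10): (10−4)(10−5)(10−12)(10−8) = 6·5·(−2)·2 = −120 ≡ 10, so v_1 = 10^{−1} = 4 (mod 13).
  i = 2 (α = 4): (4−10)(4−5)(4−12)(4−8) = (−6)·(−1)·(−8)·(−4) = 192 ≡ 10, so v_2 = 10^{−1} = 4 (mod 13).
  i = 3 (α = 5): (5−10)(5−4)(5−12)(5−8) = (−5)·1·(−7)·(−3) = −105 ≡ 12, so v_3 = 12^{−1} = 12 (mod 13).
  i = 4 (α = 12): (12−10)(12−4)(12−5)(12−8) = 2·8·7·4 = 448 ≡ 6, so v_4 = 6^{−1} = 11 (mod 13).
  i = 5 (α = 8): (8−10)(8−4)(8−5)(8−12) = (−2)·4·3·(−4) = 96 ≡ 5, so v_5 = 5^{−1} = 8 (mod 13).
  v = [4, 4, 12, 11, 8].
Step 2: syndromes of r = [0, 10, 5, 11, 2] (all sums mod 13).
  S_0 = Σ v_i r_i = 4·0 + 4·10 + 12·5 + 11·11 + 8·2 = 237 ≡ 3.
  S_1 = Σ v_i α_i r_i = 4·10·0 + 4·4·10 + 12·5·5 + 11·12·11 + 8·8·2 = 2040 ≡ 12.
  α_i^2 mod 13 = [9, 3, 12, 1, 12].
  S_2 = Σ v_i α_i^2 r_i = 4·9·0 + 4·3·10 + 12·12·5 + 11·1·11 + 8·12·2 = 1153 ≡ 9.
  S = (3, 12, 9) ≠ 0, so r is not a codeword (an error is present).
Step 3: locate the error. For a single error e at position i, S_ℓ = v_i·e·α_i^ℓ, so α_err = S_1/S_0.
  S_0^{−1} = 3^{−1} = 9 (mod 13), so α_err = 12·9 = 108 ≡ 4 = α_2. Error position i = 2.
  Consistency check: S_2/S_1 = 9·12 = 108 ≡ 4 = α_err ✓ (single-error assumption holds).
Step 4: error magnitude e = S_0/v_2 = S_0·∏_{j≠2}(α_2 − α_j) = 3·10 = 30 ≡ 4 (mod 13).
Step 5: correct position 2: c_2 = r_2 − e = 10 − 4 ≡ 6 (mod 13). Hence c = [0, 6, 5, 11, 2].
  Check: interpolating c through the α_i gives m(x) = 10 + 12·x (degree < 2) with m(α_i) = c_i for every i, so c is indeed a codeword.


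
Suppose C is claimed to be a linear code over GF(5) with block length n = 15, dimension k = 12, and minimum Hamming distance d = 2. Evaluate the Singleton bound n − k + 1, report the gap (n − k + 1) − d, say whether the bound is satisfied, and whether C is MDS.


Singleton RHS = n − k + 1 = 4, slack = 2, bound satisfied, not MDS.

Singleton bound: d ≤ n − k + 1.
Here n = 15, k = 12, so n − k + 1 = 4.
Given d = 2, check d ≤ 4: YES.
Slack = (n − k + 1) − d = 2.
The code is NOT MDS (slack = 2 > 0).
Description: the claimed parameters are [15, 12, 2]_5; such a code would be non-MDS.


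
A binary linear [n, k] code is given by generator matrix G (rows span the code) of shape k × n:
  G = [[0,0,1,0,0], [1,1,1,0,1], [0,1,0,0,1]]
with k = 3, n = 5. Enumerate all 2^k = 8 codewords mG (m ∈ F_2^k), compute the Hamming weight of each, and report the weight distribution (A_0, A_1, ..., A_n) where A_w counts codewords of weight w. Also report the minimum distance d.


Weight distribution: A_0 = 1, A_1 = 2, A_2 = 2, A_3 = 2, A_4 = 1. Minimum distance d = 1.

Enumerate all 2^3 = 8 messages m ∈ F_2^3.
For each, compute codeword c = mG in F_2^5, then tally its weight.
  m = 000 → c = 00000, weight = 0.
  m = 100 → c = 00100, weight = 1.
  m = 010 → c = 11101, weight = 4.
  m = 110 → c = 11001, weight = 3.
  m = 001 → c = 01001, weight = 2.
  m = 101 → c = 01101, weight = 3.
  m = 011 → c = 10100, weight = 2.
  m = 111 → c = 10000, weight = 1.
Tally weights:
  weight 0: 1 codewords.
  weight 1: 2 codewords.
  weight 2: 2 codewords.
  weight 3: 2 codewords.
  weight 4: 1 codewords.
Minimum distance d = smallest w > 0 with A_w > 0 = 1.
Sanity: Σ A_w = 8 = 2^3 = 8 ✓.


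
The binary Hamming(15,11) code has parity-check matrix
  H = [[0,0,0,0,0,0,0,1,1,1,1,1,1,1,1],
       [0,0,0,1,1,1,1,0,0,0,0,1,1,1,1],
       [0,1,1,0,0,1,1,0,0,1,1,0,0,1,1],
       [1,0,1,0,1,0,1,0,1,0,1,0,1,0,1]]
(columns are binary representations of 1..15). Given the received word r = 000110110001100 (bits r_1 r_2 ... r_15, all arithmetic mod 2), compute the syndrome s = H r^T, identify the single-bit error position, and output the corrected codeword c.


s = (1, 1, 1, 1)^T, error position = 15, corrected codeword c = 000110110001101

Compute s = H r^T mod 2 one row at a time:
  s_1 = 1 + 0 + 0 + 0 + 1 + 1 + 0 + 0 = 3 ≡ 1 (mod 2).
  s_2 = 1 + 1 + 0 + 1 + 1 + 1 + 0 + 0 = 5 ≡ 1 (mod 2).
  s_3 = 0 + 0 + 0 + 1 + 0 + 0 + 0 + 0 = 1 ≡ 1 (mod 2).
  s_4 = 0 + 0 + 1 + 1 + 0 + 0 + 1 + 0 = 3 ≡ 1 (mod 2).
s = (1, 1, 1, 1)^T — this equals column 15 of H (binary 1111), so error is at position 15.
Correct: flip bit 15 of r = 000110110001100 to get c = 000110110001101.


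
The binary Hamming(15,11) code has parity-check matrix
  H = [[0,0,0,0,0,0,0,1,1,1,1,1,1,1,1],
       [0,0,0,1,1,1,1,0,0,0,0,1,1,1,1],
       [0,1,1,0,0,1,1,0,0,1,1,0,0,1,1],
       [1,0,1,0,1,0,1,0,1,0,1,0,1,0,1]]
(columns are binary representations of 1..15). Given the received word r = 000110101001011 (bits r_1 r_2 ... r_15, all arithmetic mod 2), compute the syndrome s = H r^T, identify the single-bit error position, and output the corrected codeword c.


s = (0, 0, 1, 0)^T, error position = 2, corrected codeword c = 010110101001011

Compute s = H r^T mod 2 one row at a time:
  s_1 = 0 + 1 + 0 + 0 + 1 + 0 + 1 + 1 = 4 ≡ 0 (mod 2).
  s_2 = 1 + 1 + 0 + 1 + 1 + 0 + 1 + 1 = 6 ≡ 0 (mod 2).
  s_3 = 0 + 0 + 0 + 1 + 0 + 0 + 1 + 1 = 3 ≡ 1 (mod 2).
  s_4 = 0 + 0 + 1 + 1 + 1 + 0 + 0 + 1 = 4 ≡ 0 (mod 2).
s = (0, 0, 1, 0)^T — this equals column 2 of H (binary 0010), so error is at position 2.
Correct: flip bit 2 of r = 000110101001011 to get c = 010110101001011.


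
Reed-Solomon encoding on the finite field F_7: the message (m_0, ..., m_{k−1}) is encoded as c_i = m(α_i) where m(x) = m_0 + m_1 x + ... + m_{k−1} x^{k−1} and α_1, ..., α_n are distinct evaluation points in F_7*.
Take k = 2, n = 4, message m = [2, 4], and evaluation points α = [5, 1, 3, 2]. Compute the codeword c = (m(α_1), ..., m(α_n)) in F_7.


c = [1, 6, 0, 3]

Message polynomial: m(x) = 2 + 4·x (mod 7).
For each evaluation point α_i, compute m(α_i) mod 7:
  α_1 = 5: Horner steps 4 → 1, so m(5) = 1.
  α_2 = 1: Horner steps 4 → 6, so m(1) = 6.
  α_3 = 3: Horner steps 4 → 0, so m(3) = 0.
  α_4 = 2: Horner steps 4 → 3, so m(2) = 3.
Codeword c = [1, 6, 0, 3] ∈ F_7^4.


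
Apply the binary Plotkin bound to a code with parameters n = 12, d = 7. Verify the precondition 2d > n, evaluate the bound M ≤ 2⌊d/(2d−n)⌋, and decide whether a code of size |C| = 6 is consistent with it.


Plotkin bound M ≤ 6; given |C| = 6 ≤ bound (satisfied).

Check applicability: 2d = 14, n = 12.
2d − n = 2 > 0, so Plotkin applies.
Compute d/(2d−n) = 7/2 ≈ 3.5000.
⌊d/(2d−n)⌋ = 3.
Plotkin bound: M ≤ 2·3 = 6.
Given |C| = 6, check: satisfied.
This |C| is at the Plotkin bound.


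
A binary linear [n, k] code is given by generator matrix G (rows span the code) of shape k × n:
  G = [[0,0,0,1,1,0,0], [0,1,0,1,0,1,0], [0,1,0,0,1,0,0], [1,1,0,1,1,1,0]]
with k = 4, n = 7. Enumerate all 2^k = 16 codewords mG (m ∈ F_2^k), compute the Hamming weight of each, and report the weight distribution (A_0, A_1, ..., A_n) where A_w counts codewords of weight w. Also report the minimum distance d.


Weight distribution: A_0 = 1, A_1 = 1, A_2 = 6, A_3 = 6, A_4 = 1, A_5 = 1. Minimum distance d = 1.

Enumerate all 2^4 = 16 messages m ∈ F_2^4.
For each, compute codeword c = mG in F_2^7, then tally its weight.
  m = 0000 → c = 0000000, weight = 0.
  m = 1000 → c = 0001100, weight = 2.
  m = 0100 → c = 0101010, weight = 3.
  m = 1100 → c = 0100110, weight = 3.
  m = 0010 → c = 0100100, weight = 2.
  m = 1010 → c = 0101000, weight = 2.
  m = 0110 → c = 0001110, weight = 3.
  m = 1110 → c = 0000010, weight = 1.
  m = 0001 → c = 1101110, weight = 5.
  m = 1001 → c = 1100010, weight = 3.
  m = 0101 → c = 1000100, weight = 2.
  m = 1101 → c = 1001000, weight = 2.
  m = 0011 → c = 1001010, weight = 3.
  m = 1011 → c = 1000110, weight = 3.
  m = 0111 → c = 1100000, weight = 2.
  m = 1111 → c = 1101100, weight = 4.
Tally weights:
  weight 0: 1 codewords.
  weight 1: 1 codewords.
  weight 2: 6 codewords.
  weight 3: 6 codewords.
  weight 4: 1 codewords.
  weight 5: 1 codewords.
Minimum distance d = smallest w > 0 with A_w > 0 = 1.
Sanity: Σ A_w = 16 = 2^4 = 16 ✓.


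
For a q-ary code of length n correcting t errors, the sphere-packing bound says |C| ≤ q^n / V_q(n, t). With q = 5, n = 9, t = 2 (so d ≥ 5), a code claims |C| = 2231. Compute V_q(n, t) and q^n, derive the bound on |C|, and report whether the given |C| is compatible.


V_q(n, t) = 613, q^n = 1953125, Hamming bound = 3186, |C| = 2231 ≤ bound (satisfied).

Step 1: Compute V_q(n, t) = Σ_{j=0}^2 C(n, j) (q−1)^j.
  j = 0: C(9,0)·(4)^0 = 1·1 = 1.
  j = 1: C(9,1)·(4)^1 = 9·4 = 36.
  j = 2: C(9,2)·(4)^2 = 36·16 = 576.
  V_q(n, t) = 1 + 36 + 576 = 613.
Step 2: q^n = 5^9 = 1953125.
Step 3: Hamming bound ⌊q^n / V_q(n,t)⌋ = ⌊1953125/613⌋ = 3186.
Step 4: Compare |C| = 2231 to 3186: satisfied.
The claimed |C| lies below the Hamming bound.


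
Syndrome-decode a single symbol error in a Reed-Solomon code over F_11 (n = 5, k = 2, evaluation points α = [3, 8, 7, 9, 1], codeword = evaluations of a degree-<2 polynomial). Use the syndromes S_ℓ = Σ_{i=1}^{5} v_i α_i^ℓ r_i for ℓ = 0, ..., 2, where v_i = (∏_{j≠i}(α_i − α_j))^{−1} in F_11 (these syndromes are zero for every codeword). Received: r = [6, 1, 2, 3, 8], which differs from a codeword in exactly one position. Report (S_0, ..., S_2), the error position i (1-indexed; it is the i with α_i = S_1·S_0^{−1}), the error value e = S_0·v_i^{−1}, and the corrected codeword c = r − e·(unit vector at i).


S = (10, 2, 7), error at position 4, error magnitude e = 3, c = [6, 1, 2, 0, 8].

Step 1: column multipliers v_i = (∏_{j≠i}(α_i − α_j))^{−1} mod 11.
  i = 1 (α = 3): (3−8)(3−7)(3−9)(3−1) = (−5)·(−4)·(−6)·2 = −240 ≡ 2, so v_1 = 2^{−1} = 6 (mod 11).
  i = 2 (α = 8): (8−3)(8−7)(8−9)(8−1) = 5·1·(−1)·7 = −35 ≡ 9, so v_2 = 9^{−1} = 5 (mod 11).
  i = 3 (α = 7): (7−3)(7−8)(7−9)(7−1) = 4·(−1)·(−2)·6 = 48 ≡ 4, so v_3 = 4^{−1} = 3 (mod 11).
  i = 4 (α = 9): (9−3)(9−8)(9−7)(9−1) = 6·1·2·8 = 96 ≡ 8, so v_4 = 8^{−1} = 7 (mod 11).
  i = 5 (α = 1): (1−3)(1−8)(1−7)(1−9) = (−2)·(−7)·(−6)·(−8) = 672 ≡ 1, so v_5 = 1^{−1} = 1 (mod 11).
  v = [6, 5, 3, 7, 1].
Step 2: syndromes of r = [6, 1, 2, 3, 8] (all sums mod 11).
  S_0 = Σ v_i r_i = 6·6 + 5·1 + 3·2 + 7·3 + 1·8 = 76 ≡ 10.
  S_1 = Σ v_i α_i r_i = 6·3·6 + 5·8·1 + 3·7·2 + 7·9·3 + 1·1·8 = 387 ≡ 2.
  α_i^2 mod 11 = [9, 9, 5, 4, 1].
  S_2 = Σ v_i α_i^2 r_i = 6·9·6 + 5·9·1 + 3·5·2 + 7·4·3 + 1·1·8 = 491 ≡ 7.
  S = (10, 2, 7) ≠ 0, so r is not a codeword (an error is present).
Step 3: locate the error. For a single error e at position i, S_ℓ = v_i·e·α_i^ℓ, so α_err = S_1/S_0.
  S_0^{−1} = 10^{−1} = 10 (mod 11), so α_err = 2·10 = 20 ≡ 9 = α_4. Error position i = 4.
  Consistency check: S_2/S_1 = 7·6 = 42 ≡ 9 = α_err ✓ (single-error assumption holds).
Step 4: error magnitude e = S_0/v_4 = S_0·∏_{j≠4}(α_4 − α_j) = 10·8 = 80 ≡ 3 (mod 11).
Step 5: correct position 4: c_4 = r_4 − e = 3 − 3 ≡ 0 (mod 11). Hence c = [6, 1, 2, 0, 8].
  Check: interpolating c through the α_i gives m(x) = 9 + 10·x (degree < 2) with m(α_i) = c_i for every i, so c is indeed a codeword.


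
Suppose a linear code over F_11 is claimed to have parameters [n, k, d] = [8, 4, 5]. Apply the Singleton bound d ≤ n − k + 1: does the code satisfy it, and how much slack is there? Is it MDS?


Singleton RHS = n − k + 1 = 5, slack = 0, bound satisfied, MDS.

Singleton bound: d ≤ n − k + 1.
Here n = 8, k = 4, so n − k + 1 = 5.
Given d = 5, check d ≤ 5: YES.
Slack = (n − k + 1) − d = 0.
The code is MDS (slack = 0).
Description: the claimed parameters are [8, 4, 5]_11; such a code would be MDS (meets Singleton bound).


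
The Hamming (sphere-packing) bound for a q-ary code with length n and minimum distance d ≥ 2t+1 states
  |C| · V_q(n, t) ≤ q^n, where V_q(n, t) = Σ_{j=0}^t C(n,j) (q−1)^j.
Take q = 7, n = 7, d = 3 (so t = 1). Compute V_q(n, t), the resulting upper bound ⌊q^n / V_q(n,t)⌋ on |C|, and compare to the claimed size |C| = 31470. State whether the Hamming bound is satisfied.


V_q(n, t) = 43, q^n = 823543, Hamming bound = 19152, |C| = 31470 > bound (violated).

Step 1: Compute V_q(n, t) = Σ_{j=0}^1 C(n, j) (q−1)^j.
  j = 0: C(7,0)·(6)^0 = 1·1 = 1.
  j = 1: C(7,1)·(6)^1 = 7·6 = 42.
  V_q(n, t) = 1 + 42 = 43.
Step 2: q^n = 7^7 = 823543.
Step 3: Hamming bound ⌊q^n / V_q(n,t)⌋ = ⌊823543/43⌋ = 19152.
Step 4: Compare |C| = 31470 to 19152: violated.
The claimed |C| lies above the Hamming bound, so no 7-ary code of length 7 with d ≥ 3 can have 31470 codewords.


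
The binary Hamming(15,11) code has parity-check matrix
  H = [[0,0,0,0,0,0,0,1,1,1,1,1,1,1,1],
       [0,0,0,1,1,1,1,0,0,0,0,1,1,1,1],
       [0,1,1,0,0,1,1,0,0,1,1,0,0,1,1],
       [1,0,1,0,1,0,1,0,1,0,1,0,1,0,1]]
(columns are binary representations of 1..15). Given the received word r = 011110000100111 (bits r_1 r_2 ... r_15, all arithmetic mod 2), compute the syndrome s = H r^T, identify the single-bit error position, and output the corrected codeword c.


s = (0, 1, 1, 0)^T, error position = 6, corrected codeword c = 011111000100111

Compute s = H r^T mod 2 one row at a time:
  s_1 = 0 + 0 + 1 + 0 + 0 + 1 + 1 + 1 = 4 ≡ 0 (mod 2).
  s_2 = 1 + 1 + 0 + 0 + 0 + 1 + 1 + 1 = 5 ≡ 1 (mod 2).
  s_3 = 1 + 1 + 0 + 0 + 1 + 0 + 1 + 1 = 5 ≡ 1 (mod 2).
  s_4 = 0 + 1 + 1 + 0 + 0 + 0 + 1 + 1 = 4 ≡ 0 (mod 2).
s = (0, 1, 1, 0)^T — this equals column 6 of H (binary 0110), so error is at position 6.
Correct: flip bit 6 of r = 011110000100111 to get c = 011111000100111.


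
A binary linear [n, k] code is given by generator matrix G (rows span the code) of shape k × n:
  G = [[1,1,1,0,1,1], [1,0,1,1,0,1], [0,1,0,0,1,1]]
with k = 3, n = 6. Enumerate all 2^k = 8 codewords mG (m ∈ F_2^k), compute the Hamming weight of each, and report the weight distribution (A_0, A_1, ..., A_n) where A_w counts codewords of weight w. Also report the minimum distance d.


Weight distribution: A_0 = 1, A_2 = 2, A_3 = 2, A_4 = 1, A_5 = 2. Minimum distance d = 2.

Enumerate all 2^3 = 8 messages m ∈ F_2^3.
For each, compute codeword c = mG in F_2^6, then tally its weight.
  m = 000 → c = 000000, weight = 0.
  m = 100 → c = 111011, weight = 5.
  m = 010 → c = 101101, weight = 4.
  m = 110 → c = 010110, weight = 3.
  m = 001 → c = 010011, weight = 3.
  m = 101 → c = 101000, weight = 2.
  m = 011 → c = 111110, weight = 5.
  m = 111 → c = 000101, weight = 2.
Tally weights:
  weight 0: 1 codewords.
  weight 2: 2 codewords.
  weight 3: 2 codewords.
  weight 4: 1 codewords.
  weight 5: 2 codewords.
Minimum distance d = smallest w > 0 with A_w > 0 = 2.
Sanity: Σ A_w = 8 = 2^3 = 8 ✓.


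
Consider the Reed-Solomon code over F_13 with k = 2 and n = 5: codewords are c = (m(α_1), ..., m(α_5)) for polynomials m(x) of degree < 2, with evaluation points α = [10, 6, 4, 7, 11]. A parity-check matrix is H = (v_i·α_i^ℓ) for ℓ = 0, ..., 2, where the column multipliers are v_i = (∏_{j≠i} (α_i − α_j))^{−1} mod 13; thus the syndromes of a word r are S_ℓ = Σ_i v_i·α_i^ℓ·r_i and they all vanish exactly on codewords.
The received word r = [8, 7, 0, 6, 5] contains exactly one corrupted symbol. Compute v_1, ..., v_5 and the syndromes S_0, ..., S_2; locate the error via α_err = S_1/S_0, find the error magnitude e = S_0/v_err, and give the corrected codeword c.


S = (8, 4, 2), error at position 4, error magnitude e = 2, c = [8, 7, 0, 4, 5].

Step 1: column multipliers v_i = (∏_{j≠i}(α_i − α_j))^{−1} mod 13.
  i = 1 (α = 10): (10−6)(10−4)(10−7)(10−11) = 4·6·3·(−1) = −72 ≡ 6, so v_1 = 6^{−1} = 11 (mod 13).
  i = 2 (α = 6): (6−10)(6−4)(6−7)(6−11) = (−4)·2·(−1)·(−5) = −40 ≡ 12, so v_2 = 12^{−1} = 12 (mod 13).
  i = 3 (α = 4): (4−10)(4−6)(4−7)(4−11) = (−6)·(−2)·(−3)·(−7) = 252 ≡ 5, so v_3 = 5^{−1} = 8 (mod 13).
  i = 4 (α = 7): (7−10)(7−6)(7−4)(7−11) = (−3)·1·3·(−4) = 36 ≡ 10, so v_4 = 10^{−1} = 4 (mod 13).
  i = 5 (α = 11): (11−10)(11−6)(11−4)(11−7) = 1·5·7·4 = 140 ≡ 10, so v_5 = 10^{−1} = 4 (mod 13).
  v = [11, 12, 8, 4, 4].
Step 2: syndromes of r = [8, 7, 0, 6, 5] (all sums mod 13).
  S_0 = Σ v_i r_i = 11·8 + 12·7 + 8·0 + 4·6 + 4·5 = 216 ≡ 8.
  S_1 = Σ v_i α_i r_i = 11·10·8 + 12·6·7 + 8·4·0 + 4·7·6 + 4·11·5 = 1772 ≡ 4.
  α_i^2 mod 13 = [9, 10, 3, 10, 4].
  S_2 = Σ v_i α_i^2 r_i = 11·9·8 + 12·10·7 + 8·3·0 + 4·10·6 + 4·4·5 = 1952 ≡ 2.
  S = (8, 4, 2) ≠ 0, so r is not a codeword (an error is present).
Step 3: locate the error. For a single error e at position i, S_ℓ = v_i·e·α_i^ℓ, so α_err = S_1/S_0.
  S_0^{−1} = 8^{−1} = 5 (mod 13), so α_err = 4·5 = 20 ≡ 7 = α_4. Error position i = 4.
  Consistency check: S_2/S_1 = 2·10 = 20 ≡ 7 = α_err ✓ (single-error assumption holds).
Step 4: error magnitude e = S_0/v_4 = S_0·∏_{j≠4}(α_4 − α_j) = 8·10 = 80 ≡ 2 (mod 13).
Step 5: correct position 4: c_4 = r_4 − e = 6 − 2 ≡ 4 (mod 13). Hence c = [8, 7, 0, 4, 5].
  Check: interpolating c through the α_i gives m(x) = 12 + 10·x (degree < 2) with m(α_i) = c_i for every i, so c is indeed a codeword.


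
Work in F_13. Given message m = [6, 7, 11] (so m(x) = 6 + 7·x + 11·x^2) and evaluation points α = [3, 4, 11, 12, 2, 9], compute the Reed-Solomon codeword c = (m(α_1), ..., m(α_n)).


c = [9, 2, 10, 10, 12, 11]

Message polynomial: m(x) = 6 + 7·x + 11·x^2 (mod 13).
For each evaluation point α_i, compute m(α_i) mod 13:
  α_1 = 3: Horner steps 11 → 1 → 9, so m(3) = 9.
  α_2 = 4: Horner steps 11 → 12 → 2, so m(4) = 2.
  α_3 = 11: Horner steps 11 → 11 → 10, so m(11) = 10.
  α_4 = 12: Horner steps 11 → 9 → 10, so m(12) = 10.
  α_5 = 2: Horner steps 11 → 3 → 12, so m(2) = 12.
  α_6 = 9: Horner steps 11 → 2 → 11, so m(9) = 11.
Codeword c = [9, 2, 10, 10, 12, 11] ∈ F_13^6.


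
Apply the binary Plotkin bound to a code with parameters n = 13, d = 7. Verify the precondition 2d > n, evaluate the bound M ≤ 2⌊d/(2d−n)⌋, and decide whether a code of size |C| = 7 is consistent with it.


Plotkin bound M ≤ 14; given |C| = 7 ≤ bound (satisfied).

Check applicability: 2d = 14, n = 13.
2d − n = 1 > 0, so Plotkin applies.
Compute d/(2d−n) = 7/1 ≈ 7.0000.
⌊d/(2d−n)⌋ = 7.
Plotkin bound: M ≤ 2·7 = 14.
Given |C| = 7, check: satisfied.
This |C| is below the Plotkin bound.


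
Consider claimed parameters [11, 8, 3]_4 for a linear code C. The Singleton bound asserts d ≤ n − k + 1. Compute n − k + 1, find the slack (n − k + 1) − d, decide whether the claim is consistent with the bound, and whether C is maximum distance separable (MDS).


Singleton RHS = n − k + 1 = 4, slack = 1, bound satisfied, not MDS.

Singleton bound: d ≤ n − k + 1.
Here n = 11, k = 8, so n − k + 1 = 4.
Given d = 3, check d ≤ 4: YES.
Slack = (n − k + 1) − d = 1.
The code is NOT MDS (slack = 1 > 0).
Description: the claimed parameters are [11, 8, 3]_4; such a code would be non-MDS.


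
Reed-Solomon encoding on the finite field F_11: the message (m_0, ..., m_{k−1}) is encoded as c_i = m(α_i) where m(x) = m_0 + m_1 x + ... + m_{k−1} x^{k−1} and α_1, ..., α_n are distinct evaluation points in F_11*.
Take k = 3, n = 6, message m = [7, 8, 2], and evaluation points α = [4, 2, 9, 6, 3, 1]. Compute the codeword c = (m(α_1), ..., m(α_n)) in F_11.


c = [5, 9, 10, 6, 5, 6]

Message polynomial: m(x) = 7 + 8·x + 2·x^2 (mod 11).
For each evaluation point α_i, compute m(α_i) mod 11:
  α_1 = 4: Horner steps 2 → 5 → 5, so m(4) = 5.
  α_2 = 2: Horner steps 2 → 1 → 9, so m(2) = 9.
  α_3 = 9: Horner steps 2 → 4 → 10, so m(9) = 10.
  α_4 = 6: Horner steps 2 → 9 → 6, so m(6) = 6.
  α_5 = 3: Horner steps 2 → 3 → 5, so m(3) = 5.
  α_6 = 1: Horner steps 2 → 10 → 6, so m(1) = 6.
Codeword c = [5, 9, 10, 6, 5, 6] ∈ F_11^6.


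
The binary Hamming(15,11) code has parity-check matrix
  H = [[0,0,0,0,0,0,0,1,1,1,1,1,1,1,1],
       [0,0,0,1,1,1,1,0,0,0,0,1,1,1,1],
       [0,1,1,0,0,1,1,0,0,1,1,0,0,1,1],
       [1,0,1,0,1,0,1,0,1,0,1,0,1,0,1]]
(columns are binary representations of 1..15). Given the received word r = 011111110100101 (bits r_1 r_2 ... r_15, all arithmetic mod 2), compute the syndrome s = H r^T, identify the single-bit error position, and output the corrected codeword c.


s = (0, 0, 0, 1)^T, error position = 1, corrected codeword c = 111111110100101

Compute s = H r^T mod 2 one row at a time:
  s_1 = 1 + 0 + 1 + 0 + 0 + 1 + 0 + 1 = 4 ≡ 0 (mod 2).
  s_2 = 1 + 1 + 1 + 1 + 0 + 1 + 0 + 1 = 6 ≡ 0 (mod 2).
  s_3 = 1 + 1 + 1 + 1 + 1 + 0 + 0 + 1 = 6 ≡ 0 (mod 2).
  s_4 = 0 + 1 + 1 + 1 + 0 + 0 + 1 + 1 = 5 ≡ 1 (mod 2).
s = (0, 0, 0, 1)^T — this equals column 1 of H (binary 0001), so error is at position 1.
Correct: flip bit 1 of r = 011111110100101 to get c = 111111110100101.


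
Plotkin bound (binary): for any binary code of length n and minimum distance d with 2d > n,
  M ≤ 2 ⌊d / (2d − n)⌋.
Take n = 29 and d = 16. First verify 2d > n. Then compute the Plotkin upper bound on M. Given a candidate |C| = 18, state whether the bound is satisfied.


Plotkin bound M ≤ 10; given |C| = 18 > bound (violated).

Check applicability: 2d = 32, n = 29.
2d − n = 3 > 0, so Plotkin applies.
Compute d/(2d−n) = 16/3 ≈ 5.3333.
⌊d/(2d−n)⌋ = 5.
Plotkin bound: M ≤ 2·5 = 10.
Given |C| = 18, check: VIOLATED.
This |C| is above the Plotkin bound, so no binary code with n = 29, d = 16 and 18 codewords exists.


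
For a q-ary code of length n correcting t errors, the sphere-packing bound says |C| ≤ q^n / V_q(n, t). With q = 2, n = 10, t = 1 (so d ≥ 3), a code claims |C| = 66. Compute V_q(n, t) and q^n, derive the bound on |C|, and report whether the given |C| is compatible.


V_q(n, t) = 11, q^n = 1024, Hamming bound = 93, |C| = 66 ≤ bound (satisfied).

Step 1: Compute V_q(n, t) = Σ_{j=0}^1 C(n, j) (q−1)^j.
  j = 0: C(10,0)·(1)^0 = 1·1 = 1.
  j = 1: C(10,1)·(1)^1 = 10·1 = 10.
  V_q(n, t) = 1 + 10 = 11.
Step 2: q^n = 2^10 = 1024.
Step 3: Hamming bound ⌊q^n / V_q(n,t)⌋ = ⌊1024/11⌋ = 93.
Step 4: Compare |C| = 66 to 93: satisfied.
The claimed |C| lies below the Hamming bound.


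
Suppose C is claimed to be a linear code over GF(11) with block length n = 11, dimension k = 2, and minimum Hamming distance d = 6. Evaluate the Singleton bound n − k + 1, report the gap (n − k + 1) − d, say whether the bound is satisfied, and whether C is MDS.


Singleton RHS = n − k + 1 = 10, slack = 4, bound satisfied, not MDS.

Singleton bound: d ≤ n − k + 1.
Here n = 11, k = 2, so n − k + 1 = 10.
Given d = 6, check d ≤ 10: YES.
Slack = (n − k + 1) − d = 4.
The code is NOT MDS (slack = 4 > 0).
Description: the claimed parameters are [11, 2, 6]_11; such a code would be non-MDS.


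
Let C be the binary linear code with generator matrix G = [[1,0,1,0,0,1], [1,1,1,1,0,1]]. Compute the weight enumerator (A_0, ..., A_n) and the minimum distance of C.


Weight distribution: A_0 = 1, A_2 = 1, A_3 = 1, A_5 = 1. Minimum distance d = 2.

Enumerate all 2^2 = 4 messages m ∈ F_2^2.
For each, compute codeword c = mG in F_2^6, then tally its weight.
  m = 00 → c = 000000, weight = 0.
  m = 10 → c = 101001, weight = 3.
  m = 01 → c = 111101, weight = 5.
  m = 11 → c = 010100, weight = 2.
Tally weights:
  weight 0: 1 codewords.
  weight 2: 1 codewords.
  weight 3: 1 codewords.
  weight 5: 1 codewords.
Minimum distance d = smallest w > 0 with A_w > 0 = 2.
Sanity: Σ A_w = 4 = 2^2 = 4 ✓.


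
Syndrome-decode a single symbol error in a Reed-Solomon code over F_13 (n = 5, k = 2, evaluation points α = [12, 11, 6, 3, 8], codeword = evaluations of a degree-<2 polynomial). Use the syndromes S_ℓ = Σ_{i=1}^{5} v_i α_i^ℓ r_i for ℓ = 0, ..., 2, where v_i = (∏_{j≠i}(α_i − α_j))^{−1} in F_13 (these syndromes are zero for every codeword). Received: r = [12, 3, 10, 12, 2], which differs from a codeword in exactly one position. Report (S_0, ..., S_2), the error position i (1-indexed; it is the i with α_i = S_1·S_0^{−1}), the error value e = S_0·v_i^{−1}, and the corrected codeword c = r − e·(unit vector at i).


S = (3, 9, 1), error at position 4, error magnitude e = 3, c = [12, 3, 10, 9, 2].

Step 1: column multipliers v_i = (∏_{j≠i}(α_i − α_j))^{−1} mod 13.
  i = 1 (α = 12): (12−11)(12−6)(12−3)(12−8) = 1·6·9·4 = 216 ≡ 8, so v_1 = 8^{−1} = 5 (mod 13).
  i = 2 (α = 11): (11−12)(11−6)(11−3)(11−8) = (−1)·5·8·3 = −120 ≡ 10, so v_2 = 10^{−1} = 4 (mod 13).
  i = 3 (α = 6): (6−12)(6−11)(6−3)(6−8) = (−6)·(−5)·3·(−2) = −180 ≡ 2, so v_3 = 2^{−1} = 7 (mod 13).
  i = 4 (α = 3): (3−12)(3−11)(3−6)(3−8) = (−9)·(−8)·(−3)·(−5) = 1080 ≡ 1, so v_4 = 1^{−1} = 1 (mod 13).
  i = 5 (α = 8): (8−12)(8−11)(8−6)(8−3) = (−4)·(−3)·2·5 = 120 ≡ 3, so v_5 = 3^{−1} = 9 (mod 13).
  v = [5, 4, 7, 1, 9].
Step 2: syndromes of r = [12, 3, 10, 12, 2] (all sums mod 13).
  S_0 = Σ v_i r_i = 5·12 + 4·3 + 7·10 + 1·12 + 9·2 = 172 ≡ 3.
  S_1 = Σ v_i α_i r_i = 5·12·12 + 4·11·3 + 7·6·10 + 1·3·12 + 9·8·2 = 1452 ≡ 9.
  α_i^2 mod 13 = [1, 4, 10, 9, 12].
  S_2 = Σ v_i α_i^2 r_i = 5·1·12 + 4·4·3 + 7·10·10 + 1·9·12 + 9·12·2 = 1132 ≡ 1.
  S = (3, 9, 1) ≠ 0, so r is not a codeword (an error is present).
Step 3: locate the error. For a single error e at position i, S_ℓ = v_i·e·α_i^ℓ, so α_err = S_1/S_0.
  S_0^{−1} = 3^{−1} = 9 (mod 13), so α_err = 9·9 = 81 ≡ 3 = α_4. Error position i = 4.
  Consistency check: S_2/S_1 = 1·3 = 3 ≡ 3 = α_err ✓ (single-error assumption holds).
Step 4: error magnitude e = S_0/v_4 = S_0·∏_{j≠4}(α_4 − α_j) = 3·1 = 3 ≡ 3 (mod 13).
Step 5: correct position 4: c_4 = r_4 − e = 12 − 3 ≡ 9 (mod 13). Hence c = [12, 3, 10, 9, 2].
  Check: interpolating c through the α_i gives m(x) = 8 + 9·x (degree < 2) with m(α_i) = c_i for every i, so c is indeed a codeword.


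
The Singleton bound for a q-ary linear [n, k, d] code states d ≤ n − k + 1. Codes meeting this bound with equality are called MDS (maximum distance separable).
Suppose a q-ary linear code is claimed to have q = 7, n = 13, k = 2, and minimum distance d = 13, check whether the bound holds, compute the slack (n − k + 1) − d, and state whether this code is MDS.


Singleton RHS = n − k + 1 = 12, slack = -1, bound violated (no such code; not MDS).

Singleton bound: d ≤ n − k + 1.
Here n = 13, k = 2, so n − k + 1 = 12.
Given d = 13, check d ≤ 12: NO.
Slack = (n − k + 1) − d = -1.
The slack is negative: d = 13 exceeds n − k + 1 = 12 by 1, so the Singleton bound is violated and no linear [13, 2, 13]_7 code can exist. In particular it is not MDS (MDS requires d = n − k + 1 exactly).
Description: the claimed parameters are [13, 2, 13]_7; such a code would be impossible (violates the Singleton bound).


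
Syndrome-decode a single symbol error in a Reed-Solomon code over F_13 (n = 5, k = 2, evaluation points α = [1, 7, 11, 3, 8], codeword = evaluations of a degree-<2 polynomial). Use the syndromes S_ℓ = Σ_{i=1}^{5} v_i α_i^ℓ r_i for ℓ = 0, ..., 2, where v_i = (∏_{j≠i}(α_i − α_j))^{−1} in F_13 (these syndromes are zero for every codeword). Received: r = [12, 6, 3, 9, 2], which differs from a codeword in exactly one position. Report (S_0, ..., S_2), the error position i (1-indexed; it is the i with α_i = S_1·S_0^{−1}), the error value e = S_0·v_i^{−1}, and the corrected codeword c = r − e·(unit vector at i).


S = (1, 1, 1), error at position 1, error magnitude e = 8, c = [4, 6, 3, 9, 2].

Step 1: column multipliers v_i = (∏_{j≠i}(α_i − α_j))^{−1} mod 13.
  i = 1 (α = 1): (1−7)(1−11)(1−3)(1−8) = (−6)·(−10)·(−2)·(−7) = 840 ≡ 8, so v_1 = 8^{−1} = 5 (mod 13).
  i = 2 (α = 7): (7−1)(7−11)(7−3)(7−8) = 6·(−4)·4·(−1) = 96 ≡ 5, so v_2 = 5^{−1} = 8 (mod 13).
  i = 3 (α = 11): (11−1)(11−7)(11−3)(11−8) = 10·4·8·3 = 960 ≡ 11, so v_3 = 11^{−1} = 6 (mod 13).
  i = 4 (α = 3): (3−1)(3−7)(3−11)(3−8) = 2·(−4)·(−8)·(−5) = −320 ≡ 5, so v_4 = 5^{−1} = 8 (mod 13).
  i = 5 (α = 8): (8−1)(8−7)(8−11)(8−3) = 7·1·(−3)·5 = −105 ≡ 12, so v_5 = 12^{−1} = 12 (mod 13).
  v = [5, 8, 6, 8, 12].
Step 2: syndromes of r = [12, 6, 3, 9, 2] (all sums mod 13).
  S_0 = Σ v_i r_i = 5·12 + 8·6 + 6·3 + 8·9 + 12·2 = 222 ≡ 1.
  S_1 = Σ v_i α_i r_i = 5·1·12 + 8·7·6 + 6·11·3 + 8·3·9 + 12·8·2 = 1002 ≡ 1.
  α_i^2 mod 13 = [1, 10, 4, 9, 12].
  S_2 = Σ v_i α_i^2 r_i = 5·1·12 + 8·10·6 + 6·4·3 + 8·9·9 + 12·12·2 = 1548 ≡ 1.
  S = (1, 1, 1) ≠ 0, so r is not a codeword (an error is present).
Step 3: locate the error. For a single error e at position i, S_ℓ = v_i·e·α_i^ℓ, so α_err = S_1/S_0.
  S_0^{−1} = 1^{−1} = 1 (mod 13), so α_err = 1·1 = 1 ≡ 1 = α_1. Error position i = 1.
  Consistency check: S_2/S_1 = 1·1 = 1 ≡ 1 = α_err ✓ (single-error assumption holds).
Step 4: error magnitude e = S_0/v_1 = S_0·∏_{j≠1}(α_1 − α_j) = 1·8 = 8 ≡ 8 (mod 13).
Step 5: correct position 1: c_1 = r_1 − e = 12 − 8 ≡ 4 (mod 13). Hence c = [4, 6, 3, 9, 2].
  Check: interpolating c through the α_i gives m(x) = 8 + 9·x (degree < 2) with m(α_i) = c_i for every i, so c is indeed a codeword.


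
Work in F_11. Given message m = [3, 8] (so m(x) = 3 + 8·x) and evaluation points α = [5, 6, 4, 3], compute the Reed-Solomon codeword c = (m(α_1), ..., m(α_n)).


c = [10, 7, 2, 5]

Message polynomial: m(x) = 3 + 8·x (mod 11).
For each evaluation point α_i, compute m(α_i) mod 11:
  α_1 = 5: Horner steps 8 → 10, so m(5) = 10.
  α_2 = 6: Horner steps 8 → 7, so m(6) = 7.
  α_3 = 4: Horner steps 8 → 2, so m(4) = 2.
  α_4 = 3: Horner steps 8 → 5, so m(3) = 5.
Codeword c = [10, 7, 2, 5] ∈ F_11^4.


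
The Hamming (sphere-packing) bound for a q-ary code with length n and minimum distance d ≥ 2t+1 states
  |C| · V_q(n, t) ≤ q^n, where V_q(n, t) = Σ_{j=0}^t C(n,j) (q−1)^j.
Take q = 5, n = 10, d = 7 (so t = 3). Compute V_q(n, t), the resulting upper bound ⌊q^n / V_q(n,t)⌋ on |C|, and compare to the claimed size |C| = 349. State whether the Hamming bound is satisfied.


V_q(n, t) = 8441, q^n = 9765625, Hamming bound = 1156, |C| = 349 ≤ bound (satisfied).

Step 1: Compute V_q(n, t) = Σ_{j=0}^3 C(n, j) (q−1)^j.
  j = 0: C(10,0)·(4)^0 = 1·1 = 1.
  j = 1: C(10,1)·(4)^1 = 10·4 = 40.
  j = 2: C(10,2)·(4)^2 = 45·16 = 720.
  j = 3: C(10,3)·(4)^3 = 120·64 = 7680.
  V_q(n, t) = 1 + 40 + 720 + 7680 = 8441.
Step 2: q^n = 5^10 = 9765625.
Step 3: Hamming bound ⌊q^n / V_q(n,t)⌋ = ⌊9765625/8441⌋ = 1156.
Step 4: Compare |C| = 349 to 1156: satisfied.
The claimed |C| lies below the Hamming bound.


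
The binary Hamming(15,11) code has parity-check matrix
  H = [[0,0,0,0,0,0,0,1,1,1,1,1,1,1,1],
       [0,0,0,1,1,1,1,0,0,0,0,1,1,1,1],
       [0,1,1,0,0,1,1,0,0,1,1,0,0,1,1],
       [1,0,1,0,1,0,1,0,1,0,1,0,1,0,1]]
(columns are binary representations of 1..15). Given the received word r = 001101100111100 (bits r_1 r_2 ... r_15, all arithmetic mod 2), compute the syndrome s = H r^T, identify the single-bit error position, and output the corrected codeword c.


s = (0, 1, 1, 0)^T, error position = 6, corrected codeword c = 001100100111100

Compute s = H r^T mod 2 one row at a time:
  s_1 = 0 + 0 + 1 + 1 + 1 + 1 + 0 + 0 = 4 ≡ 0 (mod 2).
  s_2 = 1 + 0 + 1 + 1 + 1 + 1 + 0 + 0 = 5 ≡ 1 (mod 2).
  s_3 = 0 + 1 + 1 + 1 + 1 + 1 + 0 + 0 = 5 ≡ 1 (mod 2).
  s_4 = 0 + 1 + 0 + 1 + 0 + 1 + 1 + 0 = 4 ≡ 0 (mod 2).
s = (0, 1, 1, 0)^T — this equals column 6 of H (binary 0110), so error is at position 6.
Correct: flip bit 6 of r = 001101100111100 to get c = 001100100111100.


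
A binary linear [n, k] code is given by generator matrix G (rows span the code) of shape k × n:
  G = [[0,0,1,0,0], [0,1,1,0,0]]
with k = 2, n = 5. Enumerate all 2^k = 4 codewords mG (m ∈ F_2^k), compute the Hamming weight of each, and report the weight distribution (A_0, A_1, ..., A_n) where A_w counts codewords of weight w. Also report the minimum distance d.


Weight distribution: A_0 = 1, A_1 = 2, A_2 = 1. Minimum distance d = 1.

Enumerate all 2^2 = 4 messages m ∈ F_2^2.
For each, compute codeword c = mG in F_2^5, then tally its weight.
  m = 00 → c = 00000, weight = 0.
  m = 10 → c = 00100, weight = 1.
  m = 01 → c = 01100, weight = 2.
  m = 11 → c = 01000, weight = 1.
Tally weights:
  weight 0: 1 codewords.
  weight 1: 2 codewords.
  weight 2: 1 codewords.
Minimum distance d = smallest w > 0 with A_w > 0 = 1.
Sanity: Σ A_w = 4 = 2^2 = 4 ✓.


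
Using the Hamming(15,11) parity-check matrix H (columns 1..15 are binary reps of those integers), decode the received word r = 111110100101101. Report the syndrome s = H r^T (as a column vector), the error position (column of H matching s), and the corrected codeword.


s = (0, 0, 1, 0)^T, error position = 2, corrected codeword c = 101110100101101

Compute s = H r^T mod 2 one row at a time:
  s_1 = 0 + 0 + 1 + 0 + 1 + 1 + 0 + 1 = 4 ≡ 0 (mod 2).
  s_2 = 1 + 1 + 0 + 1 + 1 + 1 + 0 + 1 = 6 ≡ 0 (mod 2).
  s_3 = 1 + 1 + 0 + 1 + 1 + 0 + 0 + 1 = 5 ≡ 1 (mod 2).
  s_4 = 1 + 1 + 1 + 1 + 0 + 0 + 1 + 1 = 6 ≡ 0 (mod 2).
s = (0, 0, 1, 0)^T — this equals column 2 of H (binary 0010), so error is at position 2.
Correct: flip bit 2 of r = 111110100101101 to get c = 101110100101101.


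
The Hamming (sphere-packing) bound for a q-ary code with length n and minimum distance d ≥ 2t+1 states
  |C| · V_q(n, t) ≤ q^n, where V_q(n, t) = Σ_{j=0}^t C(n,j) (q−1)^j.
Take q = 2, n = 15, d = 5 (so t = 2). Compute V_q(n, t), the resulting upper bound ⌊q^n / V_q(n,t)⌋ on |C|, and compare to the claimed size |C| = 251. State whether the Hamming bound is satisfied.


V_q(n, t) = 121, q^n = 32768, Hamming bound = 270, |C| = 251 ≤ bound (satisfied).

Step 1: Compute V_q(n, t) = Σ_{j=0}^2 C(n, j) (q−1)^j.
  j = 0: C(15,0)·(1)^0 = 1·1 = 1.
  j = 1: C(15,1)·(1)^1 = 15·1 = 15.
  j = 2: C(15,2)·(1)^2 = 105·1 = 105.
  V_q(n, t) = 1 + 15 + 105 = 121.
Step 2: q^n = 2^15 = 32768.
Step 3: Hamming bound ⌊q^n / V_q(n,t)⌋ = ⌊32768/121⌋ = 270.
Step 4: Compare |C| = 251 to 270: satisfied.
The claimed |C| lies below the Hamming bound.


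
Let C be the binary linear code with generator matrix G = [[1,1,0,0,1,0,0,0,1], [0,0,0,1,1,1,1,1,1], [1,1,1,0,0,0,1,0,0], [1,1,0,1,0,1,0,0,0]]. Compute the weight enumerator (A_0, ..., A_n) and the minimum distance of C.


Weight distribution: A_0 = 1, A_2 = 1, A_4 = 9, A_6 = 3, A_8 = 2. Minimum distance d = 2.

Enumerate all 2^4 = 16 messages m ∈ F_2^4.
For each, compute codeword c = mG in F_2^9, then tally its weight.
  m = 0000 → c = 000000000, weight = 0.
  m = 1000 → c = 110010001, weight = 4.
  m = 0100 → c = 000111111, weight = 6.
  m = 1100 → c = 110101110, weight = 6.
  m = 0010 → c = 111000100, weight = 4.
  m = 1010 → c = 001010101, weight = 4.
  m = 0110 → c = 111111011, weight = 8.
  m = 1110 → c = 001101010, weight = 4.
  m = 0001 → c = 110101000, weight = 4.
  m = 1001 → c = 000111001, weight = 4.
  m = 0101 → c = 110010111, weight = 6.
  m = 1101 → c = 000000110, weight = 2.
  m = 0011 → c = 001101100, weight = 4.
  m = 1011 → c = 111111101, weight = 8.
  m = 0111 → c = 001010011, weight = 4.
  m = 1111 → c = 111000010, weight = 4.
Tally weights:
  weight 0: 1 codewords.
  weight 2: 1 codewords.
  weight 4: 9 codewords.
  weight 6: 3 codewords.
  weight 8: 2 codewords.
Minimum distance d = smallest w > 0 with A_w > 0 = 2.
Sanity: Σ A_w = 16 = 2^4 = 16 ✓.


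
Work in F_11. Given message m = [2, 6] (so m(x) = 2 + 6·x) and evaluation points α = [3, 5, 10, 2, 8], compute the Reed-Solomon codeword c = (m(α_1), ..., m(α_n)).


c = [9, 10, 7, 3, 6]

Message polynomial: m(x) = 2 + 6·x (mod 11).
For each evaluation point α_i, compute m(α_i) mod 11:
  α_1 = 3: Horner steps 6 → 9, so m(3) = 9.
  α_2 = 5: Horner steps 6 → 10, so m(5) = 10.
  α_3 = 10: Horner steps 6 → 7, so m(10) = 7.
  α_4 = 2: Horner steps 6 → 3, so m(2) = 3.
  α_5 = 8: Horner steps 6 → 6, so m(8) = 6.
Codeword c = [9, 10, 7, 3, 6] ∈ F_11^5.


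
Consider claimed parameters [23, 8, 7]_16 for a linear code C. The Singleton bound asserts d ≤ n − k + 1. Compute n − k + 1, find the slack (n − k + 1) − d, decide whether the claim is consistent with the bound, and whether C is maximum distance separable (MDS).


Singleton RHS = n − k + 1 = 16, slack = 9, bound satisfied, not MDS.

Singleton bound: d ≤ n − k + 1.
Here n = 23, k = 8, so n − k + 1 = 16.
Given d = 7, check d ≤ 16: YES.
Slack = (n − k + 1) − d = 9.
The code is NOT MDS (slack = 9 > 0).
Description: the claimed parameters are [23, 8, 7]_16; such a code would be non-MDS.


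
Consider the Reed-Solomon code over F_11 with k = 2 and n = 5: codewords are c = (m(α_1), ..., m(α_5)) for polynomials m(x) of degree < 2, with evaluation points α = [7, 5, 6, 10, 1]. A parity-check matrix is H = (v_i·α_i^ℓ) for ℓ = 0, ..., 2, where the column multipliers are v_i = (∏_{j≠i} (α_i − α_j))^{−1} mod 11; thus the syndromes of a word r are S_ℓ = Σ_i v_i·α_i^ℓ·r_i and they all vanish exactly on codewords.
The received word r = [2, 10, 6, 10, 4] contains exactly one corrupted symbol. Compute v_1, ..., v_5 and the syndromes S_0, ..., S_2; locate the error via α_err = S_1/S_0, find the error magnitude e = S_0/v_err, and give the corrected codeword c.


S = (9, 2, 9), error at position 4, error magnitude e = 9, c = [2, 10, 6, 1, 4].

Step 1: column multipliers v_i = (∏_{j≠i}(α_i − α_j))^{−1} mod 11.
  i = 1 (α = 7): (7−5)(7−6)(7−10)(7−1) = 2·1·(−3)·6 = −36 ≡ 8, so v_1 = 8^{−1} = 7 (mod 11).
  i = 2 (α = 5): (5−7)(5−6)(5−10)(5−1) = (−2)·(−1)·(−5)·4 = −40 ≡ 4, so v_2 = 4^{−1} = 3 (mod 11).
  i = 3 (α = 6): (6−7)(6−5)(6−10)(6−1) = (−1)·1·(−4)·5 = 20 ≡ 9, so v_3 = 9^{−1} = 5 (mod 11).
  i = 4 (α = 10): (10−7)(10−5)(10−6)(10−1) = 3·5·4·9 = 540 ≡ 1, so v_4 = 1^{−1} = 1 (mod 11).
  i = 5 (α = 1): (1−7)(1−5)(1−6)(1−10) = (−6)·(−4)·(−5)·(−9) = 1080 ≡ 2, so v_5 = 2^{−1} = 6 (mod 11).
  v = [7, 3, 5, 1, 6].
Step 2: syndromes of r = [2, 10, 6, 10, 4] (all sums mod 11).
  S_0 = Σ v_i r_i = 7·2 + 3·10 + 5·6 + 1·10 + 6·4 = 108 ≡ 9.
  S_1 = Σ v_i α_i r_i = 7·7·2 + 3·5·10 + 5·6·6 + 1·10·10 + 6·1·4 = 552 ≡ 2.
  α_i^2 mod 11 = [5, 3, 3, 1, 1].
  S_2 = Σ v_i α_i^2 r_i = 7·5·2 + 3·3·10 + 5·3·6 + 1·1·10 + 6·1·4 = 284 ≡ 9.
  S = (9, 2, 9) ≠ 0, so r is not a codeword (an error is present).
Step 3: locate the error. For a single error e at position i, S_ℓ = v_i·e·α_i^ℓ, so α_err = S_1/S_0.
  S_0^{−1} = 9^{−1} = 5 (mod 11), so α_err = 2·5 = 10 ≡ 10 = α_4. Error position i = 4.
  Consistency check: S_2/S_1 = 9·6 = 54 ≡ 10 = α_err ✓ (single-error assumption holds).
Step 4: error magnitude e = S_0/v_4 = S_0·∏_{j≠4}(α_4 − α_j) = 9·1 = 9 ≡ 9 (mod 11).
Step 5: correct position 4: c_4 = r_4 − e = 10 − 9 ≡ 1 (mod 11). Hence c = [2, 10, 6, 1, 4].
  Check: interpolating c through the α_i gives m(x) = 8 + 7·x (degree < 2) with m(α_i) = c_i for every i, so c is indeed a codeword.
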